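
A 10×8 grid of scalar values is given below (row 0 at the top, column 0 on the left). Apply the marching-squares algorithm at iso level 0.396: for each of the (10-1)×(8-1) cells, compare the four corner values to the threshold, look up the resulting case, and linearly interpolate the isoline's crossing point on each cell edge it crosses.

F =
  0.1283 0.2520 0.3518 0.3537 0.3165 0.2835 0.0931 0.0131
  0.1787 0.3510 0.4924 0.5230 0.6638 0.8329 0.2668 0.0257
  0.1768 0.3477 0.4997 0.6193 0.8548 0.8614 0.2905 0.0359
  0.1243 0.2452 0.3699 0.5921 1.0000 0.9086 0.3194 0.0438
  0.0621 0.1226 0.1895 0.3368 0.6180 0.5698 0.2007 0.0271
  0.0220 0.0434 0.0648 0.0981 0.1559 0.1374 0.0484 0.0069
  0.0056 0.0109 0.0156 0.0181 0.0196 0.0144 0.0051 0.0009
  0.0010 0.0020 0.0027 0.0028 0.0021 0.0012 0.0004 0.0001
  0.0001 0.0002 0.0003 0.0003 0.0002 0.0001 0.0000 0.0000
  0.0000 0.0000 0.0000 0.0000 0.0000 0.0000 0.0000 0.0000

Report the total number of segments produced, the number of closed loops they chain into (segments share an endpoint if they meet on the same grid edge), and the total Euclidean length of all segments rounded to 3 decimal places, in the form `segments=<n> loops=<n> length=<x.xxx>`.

segments=16 loops=1 length=14.470

cell (0,1): code 0100 → (0.314,2.000)–(1.000,1.318)
cell (0,2): code 1100 → (0.250,3.000)–(0.314,2.000)
cell (0,3): code 1100 → (0.229,4.000)–(0.250,3.000)
cell (0,4): code 1100 → (0.205,5.000)–(0.229,4.000)
cell (0,5): code 1000 → (1.000,5.772)–(0.205,5.000)
cell (1,1): code 0110 → (1.000,1.318)–(2.000,1.318)
cell (1,5): code 1001 → (2.000,5.815)–(1.000,5.772)
cell (2,1): code 0010 → (2.000,1.318)–(2.799,2.000)
cell (2,2): code 0111 → (2.799,2.000)–(3.000,2.117)
cell (2,5): code 1001 → (3.000,5.870)–(2.000,5.815)
cell (3,2): code 0010 → (3.000,2.117)–(3.768,3.000)
cell (3,3): code 0111 → (3.768,3.000)–(4.000,3.211)
cell (3,5): code 1001 → (4.000,5.471)–(3.000,5.870)
cell (4,3): code 0010 → (4.000,3.211)–(4.480,4.000)
cell (4,4): code 0011 → (4.480,4.000)–(4.402,5.000)
cell (4,5): code 0001 → (4.402,5.000)–(4.000,5.471)
total: 16 segments, chained into 1 closed loop(s), length Σ = 14.469763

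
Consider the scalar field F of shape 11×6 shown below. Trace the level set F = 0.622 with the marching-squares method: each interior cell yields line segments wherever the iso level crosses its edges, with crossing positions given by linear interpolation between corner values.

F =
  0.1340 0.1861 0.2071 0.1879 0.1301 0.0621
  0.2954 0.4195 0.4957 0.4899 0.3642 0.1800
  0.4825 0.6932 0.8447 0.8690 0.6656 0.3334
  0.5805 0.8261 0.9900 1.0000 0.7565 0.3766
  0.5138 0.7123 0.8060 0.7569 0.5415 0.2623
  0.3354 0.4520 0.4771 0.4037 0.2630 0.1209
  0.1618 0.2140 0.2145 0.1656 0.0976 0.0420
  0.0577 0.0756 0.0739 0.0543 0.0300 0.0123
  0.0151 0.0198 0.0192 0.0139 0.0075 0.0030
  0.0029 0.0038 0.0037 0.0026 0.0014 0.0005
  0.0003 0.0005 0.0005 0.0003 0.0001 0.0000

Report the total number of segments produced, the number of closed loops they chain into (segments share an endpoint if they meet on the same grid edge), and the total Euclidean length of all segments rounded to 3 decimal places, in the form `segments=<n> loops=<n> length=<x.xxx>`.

segments=14 loops=1 length=11.611

cell (1,0): code 0100 → (1.740,1.000)–(2.000,0.662)
cell (1,1): code 1100 → (1.362,2.000)–(1.740,1.000)
cell (1,2): code 1100 → (1.348,3.000)–(1.362,2.000)
cell (1,3): code 1100 → (1.855,4.000)–(1.348,3.000)
cell (1,4): code 1000 → (2.000,4.131)–(1.855,4.000)
cell (2,0): code 0110 → (2.000,0.662)–(3.000,0.169)
cell (2,4): code 1001 → (3.000,4.354)–(2.000,4.131)
cell (3,0): code 0110 → (3.000,0.169)–(4.000,0.545)
cell (3,3): code 1011 → (4.000,3.626)–(3.626,4.000)
cell (3,4): code 0001 → (3.626,4.000)–(3.000,4.354)
cell (4,0): code 0010 → (4.000,0.545)–(4.347,1.000)
cell (4,1): code 0011 → (4.347,1.000)–(4.559,2.000)
cell (4,2): code 0011 → (4.559,2.000)–(4.382,3.000)
cell (4,3): code 0001 → (4.382,3.000)–(4.000,3.626)
total: 14 segments, chained into 1 closed loop(s), length Σ = 11.611367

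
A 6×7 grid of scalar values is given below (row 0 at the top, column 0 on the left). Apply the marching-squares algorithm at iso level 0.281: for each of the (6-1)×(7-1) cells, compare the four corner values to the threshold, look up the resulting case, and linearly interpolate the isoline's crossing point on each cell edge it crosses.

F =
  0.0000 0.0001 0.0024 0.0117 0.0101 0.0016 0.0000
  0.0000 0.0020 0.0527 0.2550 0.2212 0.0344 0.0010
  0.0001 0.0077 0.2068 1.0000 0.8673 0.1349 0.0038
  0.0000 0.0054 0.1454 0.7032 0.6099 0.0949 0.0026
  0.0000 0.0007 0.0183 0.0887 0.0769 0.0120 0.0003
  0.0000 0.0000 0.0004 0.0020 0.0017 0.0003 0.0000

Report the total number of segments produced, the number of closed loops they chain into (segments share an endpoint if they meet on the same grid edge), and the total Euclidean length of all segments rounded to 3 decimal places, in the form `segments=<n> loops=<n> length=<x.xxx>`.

cell (1,2): code 0100 → (1.035,3.000)–(2.000,2.094)
cell (1,3): code 1100 → (1.093,4.000)–(1.035,3.000)
cell (1,4): code 1000 → (2.000,4.801)–(1.093,4.000)
cell (2,2): code 0110 → (2.000,2.094)–(3.000,2.243)
cell (2,4): code 1001 → (3.000,4.639)–(2.000,4.801)
cell (3,2): code 0010 → (3.000,2.243)–(3.687,3.000)
cell (3,3): code 0011 → (3.687,3.000)–(3.617,4.000)
cell (3,4): code 0001 → (3.617,4.000)–(3.000,4.639)
total: 8 segments, chained into 1 closed loop(s), length Σ = 8.472647

segments=8 loops=1 length=8.473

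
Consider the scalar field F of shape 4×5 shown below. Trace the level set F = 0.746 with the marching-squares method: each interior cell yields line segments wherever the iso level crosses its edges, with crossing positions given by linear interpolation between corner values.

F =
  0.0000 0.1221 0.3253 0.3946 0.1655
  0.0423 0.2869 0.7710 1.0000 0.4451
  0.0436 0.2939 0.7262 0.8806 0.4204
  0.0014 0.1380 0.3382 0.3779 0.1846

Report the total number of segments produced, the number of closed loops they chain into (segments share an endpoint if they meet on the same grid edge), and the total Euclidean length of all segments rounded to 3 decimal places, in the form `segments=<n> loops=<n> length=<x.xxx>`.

segments=8 loops=1 length=5.104

cell (0,1): code 0100 → (0.944,2.000)–(1.000,1.948)
cell (0,2): code 1100 → (0.580,3.000)–(0.944,2.000)
cell (0,3): code 1000 → (1.000,3.458)–(0.580,3.000)
cell (1,1): code 0010 → (1.000,1.948)–(1.558,2.000)
cell (1,2): code 0111 → (1.558,2.000)–(2.000,2.128)
cell (1,3): code 1001 → (2.000,3.292)–(1.000,3.458)
cell (2,2): code 0010 → (2.000,2.128)–(2.268,3.000)
cell (2,3): code 0001 → (2.268,3.000)–(2.000,3.292)
total: 8 segments, chained into 1 closed loop(s), length Σ = 5.103843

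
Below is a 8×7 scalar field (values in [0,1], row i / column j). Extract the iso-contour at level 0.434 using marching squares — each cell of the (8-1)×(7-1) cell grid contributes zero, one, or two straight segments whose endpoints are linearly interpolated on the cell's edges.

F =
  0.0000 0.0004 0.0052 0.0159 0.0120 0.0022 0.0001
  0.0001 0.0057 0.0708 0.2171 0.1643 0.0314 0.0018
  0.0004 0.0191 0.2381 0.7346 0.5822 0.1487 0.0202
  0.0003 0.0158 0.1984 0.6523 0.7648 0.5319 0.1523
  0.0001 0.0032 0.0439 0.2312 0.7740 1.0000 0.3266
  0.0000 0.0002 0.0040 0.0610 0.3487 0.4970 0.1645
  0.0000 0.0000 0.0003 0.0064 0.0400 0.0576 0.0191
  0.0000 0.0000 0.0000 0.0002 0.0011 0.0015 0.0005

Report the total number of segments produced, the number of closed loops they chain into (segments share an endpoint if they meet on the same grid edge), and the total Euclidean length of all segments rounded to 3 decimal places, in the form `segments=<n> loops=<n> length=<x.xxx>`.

cell (1,2): code 0100 → (1.419,3.000)–(2.000,2.395)
cell (1,3): code 1100 → (1.645,4.000)–(1.419,3.000)
cell (1,4): code 1000 → (2.000,4.342)–(1.645,4.000)
cell (2,2): code 0110 → (2.000,2.395)–(3.000,2.519)
cell (2,4): code 1101 → (2.745,5.000)–(2.000,4.342)
cell (2,5): code 1000 → (3.000,5.258)–(2.745,5.000)
cell (3,2): code 0010 → (3.000,2.519)–(3.518,3.000)
cell (3,3): code 0111 → (3.518,3.000)–(4.000,3.374)
cell (3,5): code 1001 → (4.000,5.841)–(3.000,5.258)
cell (4,3): code 0010 → (4.000,3.374)–(4.799,4.000)
cell (4,4): code 0111 → (4.799,4.000)–(5.000,4.575)
cell (4,5): code 1001 → (5.000,5.189)–(4.000,5.841)
cell (5,4): code 0010 → (5.000,4.575)–(5.143,5.000)
cell (5,5): code 0001 → (5.143,5.000)–(5.000,5.189)
total: 14 segments, chained into 1 closed loop(s), length Σ = 10.699304

segments=14 loops=1 length=10.699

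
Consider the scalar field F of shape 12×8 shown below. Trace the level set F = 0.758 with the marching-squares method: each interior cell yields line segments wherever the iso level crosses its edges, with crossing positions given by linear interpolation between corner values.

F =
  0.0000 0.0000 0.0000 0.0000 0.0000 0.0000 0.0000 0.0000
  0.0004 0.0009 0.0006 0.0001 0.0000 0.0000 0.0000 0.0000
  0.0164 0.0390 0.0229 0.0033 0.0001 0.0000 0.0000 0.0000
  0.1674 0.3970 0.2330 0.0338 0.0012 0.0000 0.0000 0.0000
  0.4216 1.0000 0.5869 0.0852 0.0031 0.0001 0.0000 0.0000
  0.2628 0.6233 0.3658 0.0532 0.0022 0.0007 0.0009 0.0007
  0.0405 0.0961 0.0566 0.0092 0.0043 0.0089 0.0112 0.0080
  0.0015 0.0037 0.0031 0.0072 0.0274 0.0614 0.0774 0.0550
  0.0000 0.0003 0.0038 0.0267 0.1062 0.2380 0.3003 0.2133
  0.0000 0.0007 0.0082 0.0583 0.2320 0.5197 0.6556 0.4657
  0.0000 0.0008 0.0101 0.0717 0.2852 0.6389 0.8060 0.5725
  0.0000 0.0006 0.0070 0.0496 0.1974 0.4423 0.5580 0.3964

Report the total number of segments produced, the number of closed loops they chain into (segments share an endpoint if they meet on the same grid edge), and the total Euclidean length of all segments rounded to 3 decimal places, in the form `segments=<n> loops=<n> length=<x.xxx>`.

cell (3,0): code 0100 → (3.599,1.000)–(4.000,0.582)
cell (3,1): code 1000 → (4.000,1.586)–(3.599,1.000)
cell (4,0): code 0010 → (4.000,0.582)–(4.642,1.000)
cell (4,1): code 0001 → (4.642,1.000)–(4.000,1.586)
cell (9,5): code 0100 → (9.681,6.000)–(10.000,5.713)
cell (9,6): code 1000 → (10.000,6.206)–(9.681,6.000)
cell (10,5): code 0010 → (10.000,5.713)–(10.194,6.000)
cell (10,6): code 0001 → (10.194,6.000)–(10.000,6.206)
total: 8 segments, chained into 2 closed loop(s), length Σ = 4.363654

segments=8 loops=2 length=4.364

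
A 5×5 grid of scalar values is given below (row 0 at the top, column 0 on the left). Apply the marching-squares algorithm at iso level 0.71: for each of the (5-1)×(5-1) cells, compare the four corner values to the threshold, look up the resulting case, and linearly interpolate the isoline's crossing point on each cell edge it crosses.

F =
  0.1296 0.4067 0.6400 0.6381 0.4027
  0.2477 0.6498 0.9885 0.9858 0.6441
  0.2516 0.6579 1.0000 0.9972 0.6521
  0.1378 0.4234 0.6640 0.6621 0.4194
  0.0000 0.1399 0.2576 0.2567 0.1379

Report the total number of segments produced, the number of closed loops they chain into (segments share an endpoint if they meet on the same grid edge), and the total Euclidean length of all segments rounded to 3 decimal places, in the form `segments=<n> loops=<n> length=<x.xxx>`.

segments=8 loops=1 length=8.683

cell (0,1): code 0100 → (0.201,2.000)–(1.000,1.178)
cell (0,2): code 1100 → (0.207,3.000)–(0.201,2.000)
cell (0,3): code 1000 → (1.000,3.807)–(0.207,3.000)
cell (1,1): code 0110 → (1.000,1.178)–(2.000,1.152)
cell (1,3): code 1001 → (2.000,3.832)–(1.000,3.807)
cell (2,1): code 0010 → (2.000,1.152)–(2.863,2.000)
cell (2,2): code 0011 → (2.863,2.000)–(2.857,3.000)
cell (2,3): code 0001 → (2.857,3.000)–(2.000,3.832)
total: 8 segments, chained into 1 closed loop(s), length Σ = 8.683356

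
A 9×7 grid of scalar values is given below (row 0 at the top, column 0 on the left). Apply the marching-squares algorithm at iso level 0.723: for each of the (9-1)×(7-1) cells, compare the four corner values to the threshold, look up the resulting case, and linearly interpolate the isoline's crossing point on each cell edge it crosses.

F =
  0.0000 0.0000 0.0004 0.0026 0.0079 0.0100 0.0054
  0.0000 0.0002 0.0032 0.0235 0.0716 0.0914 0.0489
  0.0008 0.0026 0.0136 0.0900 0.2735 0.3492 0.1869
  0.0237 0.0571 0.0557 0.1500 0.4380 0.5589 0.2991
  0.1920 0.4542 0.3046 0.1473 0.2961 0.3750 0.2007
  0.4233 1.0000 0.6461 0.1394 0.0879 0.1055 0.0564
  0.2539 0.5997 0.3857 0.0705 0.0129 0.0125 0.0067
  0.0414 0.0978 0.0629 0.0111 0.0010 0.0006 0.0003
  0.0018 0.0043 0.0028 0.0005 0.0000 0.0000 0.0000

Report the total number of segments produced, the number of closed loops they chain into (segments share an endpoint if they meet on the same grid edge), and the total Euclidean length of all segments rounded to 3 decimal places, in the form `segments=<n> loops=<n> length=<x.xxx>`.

cell (4,0): code 0100 → (4.492,1.000)–(5.000,0.520)
cell (4,1): code 1000 → (5.000,1.783)–(4.492,1.000)
cell (5,0): code 0010 → (5.000,0.520)–(5.692,1.000)
cell (5,1): code 0001 → (5.692,1.000)–(5.000,1.783)
total: 4 segments, chained into 1 closed loop(s), length Σ = 3.518689

segments=4 loops=1 length=3.519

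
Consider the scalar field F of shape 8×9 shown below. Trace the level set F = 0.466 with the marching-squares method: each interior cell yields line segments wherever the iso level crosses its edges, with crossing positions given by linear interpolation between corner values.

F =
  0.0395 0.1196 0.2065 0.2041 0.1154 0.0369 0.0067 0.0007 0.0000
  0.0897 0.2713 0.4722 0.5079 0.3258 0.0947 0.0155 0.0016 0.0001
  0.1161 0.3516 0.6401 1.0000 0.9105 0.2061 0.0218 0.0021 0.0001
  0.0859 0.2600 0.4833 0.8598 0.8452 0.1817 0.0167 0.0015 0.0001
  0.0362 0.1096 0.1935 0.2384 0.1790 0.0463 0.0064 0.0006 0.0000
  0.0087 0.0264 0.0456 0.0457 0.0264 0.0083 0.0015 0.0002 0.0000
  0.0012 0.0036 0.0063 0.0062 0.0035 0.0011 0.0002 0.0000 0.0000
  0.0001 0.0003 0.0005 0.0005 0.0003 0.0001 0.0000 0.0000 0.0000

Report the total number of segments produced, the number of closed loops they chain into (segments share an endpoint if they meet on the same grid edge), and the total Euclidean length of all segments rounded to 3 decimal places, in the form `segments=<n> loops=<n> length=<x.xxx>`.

segments=12 loops=1 length=9.451

cell (0,1): code 0100 → (0.977,2.000)–(1.000,1.969)
cell (0,2): code 1100 → (0.862,3.000)–(0.977,2.000)
cell (0,3): code 1000 → (1.000,3.230)–(0.862,3.000)
cell (1,1): code 0110 → (1.000,1.969)–(2.000,1.397)
cell (1,3): code 1101 → (1.240,4.000)–(1.000,3.230)
cell (1,4): code 1000 → (2.000,4.631)–(1.240,4.000)
cell (2,1): code 0110 → (2.000,1.397)–(3.000,1.923)
cell (2,4): code 1001 → (3.000,4.572)–(2.000,4.631)
cell (3,1): code 0010 → (3.000,1.923)–(3.060,2.000)
cell (3,2): code 0011 → (3.060,2.000)–(3.634,3.000)
cell (3,3): code 0011 → (3.634,3.000)–(3.569,4.000)
cell (3,4): code 0001 → (3.569,4.000)–(3.000,4.572)
total: 12 segments, chained into 1 closed loop(s), length Σ = 9.451415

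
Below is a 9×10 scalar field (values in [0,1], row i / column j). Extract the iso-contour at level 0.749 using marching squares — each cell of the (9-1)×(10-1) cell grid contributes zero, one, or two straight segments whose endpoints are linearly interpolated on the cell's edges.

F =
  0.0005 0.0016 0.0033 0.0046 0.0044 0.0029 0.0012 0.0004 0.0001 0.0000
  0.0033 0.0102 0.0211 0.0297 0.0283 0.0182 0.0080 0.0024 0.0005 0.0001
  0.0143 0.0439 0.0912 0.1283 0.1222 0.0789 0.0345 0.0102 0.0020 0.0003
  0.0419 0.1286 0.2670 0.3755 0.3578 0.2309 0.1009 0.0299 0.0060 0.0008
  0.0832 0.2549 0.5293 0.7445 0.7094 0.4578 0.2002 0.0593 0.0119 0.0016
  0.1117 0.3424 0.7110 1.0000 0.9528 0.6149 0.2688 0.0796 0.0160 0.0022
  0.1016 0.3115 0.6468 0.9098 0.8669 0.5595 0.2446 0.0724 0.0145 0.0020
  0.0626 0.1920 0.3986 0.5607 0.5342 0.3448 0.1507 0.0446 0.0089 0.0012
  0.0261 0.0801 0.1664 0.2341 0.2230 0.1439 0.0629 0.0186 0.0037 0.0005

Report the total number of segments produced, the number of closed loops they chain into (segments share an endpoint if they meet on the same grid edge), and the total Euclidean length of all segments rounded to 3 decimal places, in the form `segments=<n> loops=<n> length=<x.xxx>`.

segments=8 loops=1 length=7.703

cell (4,2): code 0100 → (4.018,3.000)–(5.000,2.131)
cell (4,3): code 1100 → (4.163,4.000)–(4.018,3.000)
cell (4,4): code 1000 → (5.000,4.603)–(4.163,4.000)
cell (5,2): code 0110 → (5.000,2.131)–(6.000,2.389)
cell (5,4): code 1001 → (6.000,4.384)–(5.000,4.603)
cell (6,2): code 0010 → (6.000,2.389)–(6.461,3.000)
cell (6,3): code 0011 → (6.461,3.000)–(6.354,4.000)
cell (6,4): code 0001 → (6.354,4.000)–(6.000,4.384)
total: 8 segments, chained into 1 closed loop(s), length Σ = 7.703309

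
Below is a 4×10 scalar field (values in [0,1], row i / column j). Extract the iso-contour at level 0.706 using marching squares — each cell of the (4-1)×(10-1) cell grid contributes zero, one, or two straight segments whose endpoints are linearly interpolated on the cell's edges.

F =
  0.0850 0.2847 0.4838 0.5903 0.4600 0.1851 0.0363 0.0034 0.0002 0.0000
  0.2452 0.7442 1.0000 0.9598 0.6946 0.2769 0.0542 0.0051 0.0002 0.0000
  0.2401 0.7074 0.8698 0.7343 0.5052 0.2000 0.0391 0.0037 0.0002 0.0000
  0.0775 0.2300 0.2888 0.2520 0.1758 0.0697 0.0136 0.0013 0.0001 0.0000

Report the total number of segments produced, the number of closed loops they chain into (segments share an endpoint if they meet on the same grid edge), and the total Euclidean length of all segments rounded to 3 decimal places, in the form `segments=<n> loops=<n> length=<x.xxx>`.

cell (0,0): code 0100 → (0.917,1.000)–(1.000,0.923)
cell (0,1): code 1100 → (0.430,2.000)–(0.917,1.000)
cell (0,2): code 1100 → (0.313,3.000)–(0.430,2.000)
cell (0,3): code 1000 → (1.000,3.957)–(0.313,3.000)
cell (1,0): code 0110 → (1.000,0.923)–(2.000,0.997)
cell (1,3): code 1001 → (2.000,3.124)–(1.000,3.957)
cell (2,0): code 0010 → (2.000,0.997)–(2.003,1.000)
cell (2,1): code 0011 → (2.003,1.000)–(2.282,2.000)
cell (2,2): code 0011 → (2.282,2.000)–(2.059,3.000)
cell (2,3): code 0001 → (2.059,3.000)–(2.000,3.124)
total: 10 segments, chained into 1 closed loop(s), length Σ = 7.918152

segments=10 loops=1 length=7.918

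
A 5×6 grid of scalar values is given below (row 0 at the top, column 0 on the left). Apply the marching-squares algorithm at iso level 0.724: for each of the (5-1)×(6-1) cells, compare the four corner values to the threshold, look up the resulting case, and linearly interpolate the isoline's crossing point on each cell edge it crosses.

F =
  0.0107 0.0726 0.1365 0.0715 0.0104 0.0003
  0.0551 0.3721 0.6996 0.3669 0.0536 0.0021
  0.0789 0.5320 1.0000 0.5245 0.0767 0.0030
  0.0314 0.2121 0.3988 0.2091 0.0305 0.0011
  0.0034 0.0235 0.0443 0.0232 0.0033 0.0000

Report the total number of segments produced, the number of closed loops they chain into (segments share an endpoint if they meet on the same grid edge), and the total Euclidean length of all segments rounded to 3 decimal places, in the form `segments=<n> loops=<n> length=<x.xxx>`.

cell (1,1): code 0100 → (1.081,2.000)–(2.000,1.410)
cell (1,2): code 1000 → (2.000,2.580)–(1.081,2.000)
cell (2,1): code 0010 → (2.000,1.410)–(2.459,2.000)
cell (2,2): code 0001 → (2.459,2.000)–(2.000,2.580)
total: 4 segments, chained into 1 closed loop(s), length Σ = 3.665939

segments=4 loops=1 length=3.666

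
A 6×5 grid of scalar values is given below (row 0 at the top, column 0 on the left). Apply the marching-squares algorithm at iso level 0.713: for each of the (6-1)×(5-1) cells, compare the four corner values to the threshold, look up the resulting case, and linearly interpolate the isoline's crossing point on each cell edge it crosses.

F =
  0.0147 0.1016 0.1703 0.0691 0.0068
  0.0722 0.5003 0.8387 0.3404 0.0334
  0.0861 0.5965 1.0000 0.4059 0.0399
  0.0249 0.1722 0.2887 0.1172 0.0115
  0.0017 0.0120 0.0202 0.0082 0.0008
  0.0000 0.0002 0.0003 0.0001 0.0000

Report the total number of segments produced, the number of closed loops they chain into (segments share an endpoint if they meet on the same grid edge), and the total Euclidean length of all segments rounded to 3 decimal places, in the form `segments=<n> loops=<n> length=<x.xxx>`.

segments=6 loops=1 length=4.261

cell (0,1): code 0100 → (0.812,2.000)–(1.000,1.629)
cell (0,2): code 1000 → (1.000,2.252)–(0.812,2.000)
cell (1,1): code 0110 → (1.000,1.629)–(2.000,1.289)
cell (1,2): code 1001 → (2.000,2.483)–(1.000,2.252)
cell (2,1): code 0010 → (2.000,1.289)–(2.403,2.000)
cell (2,2): code 0001 → (2.403,2.000)–(2.000,2.483)
total: 6 segments, chained into 1 closed loop(s), length Σ = 4.260620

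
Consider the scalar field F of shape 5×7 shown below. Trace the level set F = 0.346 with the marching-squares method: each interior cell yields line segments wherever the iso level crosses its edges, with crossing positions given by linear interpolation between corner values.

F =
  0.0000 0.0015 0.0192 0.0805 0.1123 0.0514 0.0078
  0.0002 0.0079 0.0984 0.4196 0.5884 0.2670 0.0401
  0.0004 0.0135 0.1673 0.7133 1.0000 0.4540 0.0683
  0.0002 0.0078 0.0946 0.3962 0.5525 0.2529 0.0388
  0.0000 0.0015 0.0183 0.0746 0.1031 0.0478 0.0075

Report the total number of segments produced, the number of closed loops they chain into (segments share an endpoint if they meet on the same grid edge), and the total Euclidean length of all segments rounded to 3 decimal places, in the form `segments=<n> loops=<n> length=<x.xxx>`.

segments=12 loops=1 length=8.878

cell (0,2): code 0100 → (0.783,3.000)–(1.000,2.771)
cell (0,3): code 1100 → (0.491,4.000)–(0.783,3.000)
cell (0,4): code 1000 → (1.000,4.754)–(0.491,4.000)
cell (1,2): code 0110 → (1.000,2.771)–(2.000,2.327)
cell (1,4): code 1101 → (1.422,5.000)–(1.000,4.754)
cell (1,5): code 1000 → (2.000,5.280)–(1.422,5.000)
cell (2,2): code 0110 → (2.000,2.327)–(3.000,2.834)
cell (2,4): code 1011 → (3.000,4.689)–(2.537,5.000)
cell (2,5): code 0001 → (2.537,5.000)–(2.000,5.280)
cell (3,2): code 0010 → (3.000,2.834)–(3.156,3.000)
cell (3,3): code 0011 → (3.156,3.000)–(3.460,4.000)
cell (3,4): code 0001 → (3.460,4.000)–(3.000,4.689)
total: 12 segments, chained into 1 closed loop(s), length Σ = 8.877601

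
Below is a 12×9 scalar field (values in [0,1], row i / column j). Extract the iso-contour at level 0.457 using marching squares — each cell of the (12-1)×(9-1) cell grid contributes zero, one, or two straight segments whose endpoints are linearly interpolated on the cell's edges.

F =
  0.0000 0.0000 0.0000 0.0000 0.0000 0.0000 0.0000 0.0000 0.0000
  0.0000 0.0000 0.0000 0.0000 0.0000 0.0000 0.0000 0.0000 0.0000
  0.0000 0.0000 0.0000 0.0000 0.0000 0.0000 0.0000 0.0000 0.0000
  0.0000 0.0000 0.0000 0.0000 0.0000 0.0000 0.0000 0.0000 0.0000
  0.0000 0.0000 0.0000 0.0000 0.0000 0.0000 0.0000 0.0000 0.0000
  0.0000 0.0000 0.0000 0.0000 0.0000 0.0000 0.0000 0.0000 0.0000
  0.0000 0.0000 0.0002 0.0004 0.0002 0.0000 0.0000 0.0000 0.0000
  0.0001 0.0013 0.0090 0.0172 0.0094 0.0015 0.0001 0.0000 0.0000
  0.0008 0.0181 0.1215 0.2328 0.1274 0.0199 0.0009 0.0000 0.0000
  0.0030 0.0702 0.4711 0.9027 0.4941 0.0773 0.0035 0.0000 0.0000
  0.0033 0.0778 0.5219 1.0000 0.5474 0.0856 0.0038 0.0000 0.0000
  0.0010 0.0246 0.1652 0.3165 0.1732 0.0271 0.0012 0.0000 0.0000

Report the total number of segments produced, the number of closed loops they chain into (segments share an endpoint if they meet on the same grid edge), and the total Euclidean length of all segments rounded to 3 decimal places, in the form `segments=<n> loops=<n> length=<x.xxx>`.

cell (8,1): code 0100 → (8.960,2.000)–(9.000,1.965)
cell (8,2): code 1100 → (8.335,3.000)–(8.960,2.000)
cell (8,3): code 1100 → (8.899,4.000)–(8.335,3.000)
cell (8,4): code 1000 → (9.000,4.089)–(8.899,4.000)
cell (9,1): code 0110 → (9.000,1.965)–(10.000,1.854)
cell (9,4): code 1001 → (10.000,4.196)–(9.000,4.089)
cell (10,1): code 0010 → (10.000,1.854)–(10.182,2.000)
cell (10,2): code 0011 → (10.182,2.000)–(10.794,3.000)
cell (10,3): code 0011 → (10.794,3.000)–(10.242,4.000)
cell (10,4): code 0001 → (10.242,4.000)–(10.000,4.196)
total: 10 segments, chained into 1 closed loop(s), length Σ = 7.387113

segments=10 loops=1 length=7.387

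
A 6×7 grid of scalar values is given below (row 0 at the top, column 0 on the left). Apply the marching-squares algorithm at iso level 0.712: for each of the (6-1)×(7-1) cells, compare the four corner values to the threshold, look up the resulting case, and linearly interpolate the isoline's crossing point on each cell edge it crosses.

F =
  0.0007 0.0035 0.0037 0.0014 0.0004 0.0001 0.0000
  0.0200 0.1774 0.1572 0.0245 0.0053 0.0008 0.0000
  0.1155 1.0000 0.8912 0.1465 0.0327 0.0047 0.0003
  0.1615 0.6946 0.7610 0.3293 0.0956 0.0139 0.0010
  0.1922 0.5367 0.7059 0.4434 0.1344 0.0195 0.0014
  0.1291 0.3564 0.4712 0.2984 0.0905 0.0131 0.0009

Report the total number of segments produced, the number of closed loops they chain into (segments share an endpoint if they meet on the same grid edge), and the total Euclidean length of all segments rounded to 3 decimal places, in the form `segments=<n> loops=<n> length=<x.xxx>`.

segments=8 loops=1 length=6.152

cell (1,0): code 0100 → (1.650,1.000)–(2.000,0.674)
cell (1,1): code 1100 → (1.756,2.000)–(1.650,1.000)
cell (1,2): code 1000 → (2.000,2.241)–(1.756,2.000)
cell (2,0): code 0010 → (2.000,0.674)–(2.943,1.000)
cell (2,1): code 0111 → (2.943,1.000)–(3.000,1.262)
cell (2,2): code 1001 → (3.000,2.114)–(2.000,2.241)
cell (3,1): code 0010 → (3.000,1.262)–(3.889,2.000)
cell (3,2): code 0001 → (3.889,2.000)–(3.000,2.114)
total: 8 segments, chained into 1 closed loop(s), length Σ = 6.152496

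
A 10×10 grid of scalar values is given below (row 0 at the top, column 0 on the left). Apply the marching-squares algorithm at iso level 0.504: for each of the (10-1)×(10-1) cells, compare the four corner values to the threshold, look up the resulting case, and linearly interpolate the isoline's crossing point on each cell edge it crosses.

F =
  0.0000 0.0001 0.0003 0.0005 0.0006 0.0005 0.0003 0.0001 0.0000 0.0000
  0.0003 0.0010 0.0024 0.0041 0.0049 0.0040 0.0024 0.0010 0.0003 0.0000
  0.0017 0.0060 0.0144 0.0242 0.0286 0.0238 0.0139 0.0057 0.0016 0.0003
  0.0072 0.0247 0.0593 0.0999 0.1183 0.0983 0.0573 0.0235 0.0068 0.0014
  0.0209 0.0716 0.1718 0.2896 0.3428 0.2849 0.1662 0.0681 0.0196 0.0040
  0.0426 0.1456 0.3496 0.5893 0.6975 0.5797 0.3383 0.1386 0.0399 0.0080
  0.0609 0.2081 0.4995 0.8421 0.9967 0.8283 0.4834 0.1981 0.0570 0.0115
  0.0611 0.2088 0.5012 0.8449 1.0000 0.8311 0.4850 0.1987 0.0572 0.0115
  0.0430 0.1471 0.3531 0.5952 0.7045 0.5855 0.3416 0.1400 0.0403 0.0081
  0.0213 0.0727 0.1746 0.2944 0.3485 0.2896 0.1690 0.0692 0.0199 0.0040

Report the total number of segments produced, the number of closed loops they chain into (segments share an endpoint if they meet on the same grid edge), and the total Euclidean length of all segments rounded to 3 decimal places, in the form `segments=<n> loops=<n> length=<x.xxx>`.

segments=14 loops=1 length=12.634

cell (4,2): code 0100 → (4.715,3.000)–(5.000,2.644)
cell (4,3): code 1100 → (4.454,4.000)–(4.715,3.000)
cell (4,4): code 1100 → (4.743,5.000)–(4.454,4.000)
cell (4,5): code 1000 → (5.000,5.314)–(4.743,5.000)
cell (5,2): code 0110 → (5.000,2.644)–(6.000,2.013)
cell (5,5): code 1001 → (6.000,5.940)–(5.000,5.314)
cell (6,2): code 0110 → (6.000,2.013)–(7.000,2.008)
cell (6,5): code 1001 → (7.000,5.945)–(6.000,5.940)
cell (7,2): code 0110 → (7.000,2.008)–(8.000,2.623)
cell (7,5): code 1001 → (8.000,5.334)–(7.000,5.945)
cell (8,2): code 0010 → (8.000,2.623)–(8.303,3.000)
cell (8,3): code 0011 → (8.303,3.000)–(8.563,4.000)
cell (8,4): code 0011 → (8.563,4.000)–(8.275,5.000)
cell (8,5): code 0001 → (8.275,5.000)–(8.000,5.334)
total: 14 segments, chained into 1 closed loop(s), length Σ = 12.634274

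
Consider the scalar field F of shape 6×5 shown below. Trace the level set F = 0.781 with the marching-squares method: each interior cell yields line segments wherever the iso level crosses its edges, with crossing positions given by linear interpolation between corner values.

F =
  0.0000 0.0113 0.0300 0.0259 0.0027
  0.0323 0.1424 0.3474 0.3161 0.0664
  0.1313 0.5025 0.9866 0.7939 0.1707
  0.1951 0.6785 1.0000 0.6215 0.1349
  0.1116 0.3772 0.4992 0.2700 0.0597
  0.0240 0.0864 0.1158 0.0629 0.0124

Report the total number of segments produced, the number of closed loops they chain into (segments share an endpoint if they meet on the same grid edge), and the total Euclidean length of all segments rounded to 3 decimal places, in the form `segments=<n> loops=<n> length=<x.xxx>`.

segments=8 loops=1 length=5.271

cell (1,1): code 0100 → (1.678,2.000)–(2.000,1.575)
cell (1,2): code 1100 → (1.973,3.000)–(1.678,2.000)
cell (1,3): code 1000 → (2.000,3.021)–(1.973,3.000)
cell (2,1): code 0110 → (2.000,1.575)–(3.000,1.319)
cell (2,2): code 1011 → (3.000,2.579)–(2.075,3.000)
cell (2,3): code 0001 → (2.075,3.000)–(2.000,3.021)
cell (3,1): code 0010 → (3.000,1.319)–(3.437,2.000)
cell (3,2): code 0001 → (3.437,2.000)–(3.000,2.579)
total: 8 segments, chained into 1 closed loop(s), length Σ = 5.270650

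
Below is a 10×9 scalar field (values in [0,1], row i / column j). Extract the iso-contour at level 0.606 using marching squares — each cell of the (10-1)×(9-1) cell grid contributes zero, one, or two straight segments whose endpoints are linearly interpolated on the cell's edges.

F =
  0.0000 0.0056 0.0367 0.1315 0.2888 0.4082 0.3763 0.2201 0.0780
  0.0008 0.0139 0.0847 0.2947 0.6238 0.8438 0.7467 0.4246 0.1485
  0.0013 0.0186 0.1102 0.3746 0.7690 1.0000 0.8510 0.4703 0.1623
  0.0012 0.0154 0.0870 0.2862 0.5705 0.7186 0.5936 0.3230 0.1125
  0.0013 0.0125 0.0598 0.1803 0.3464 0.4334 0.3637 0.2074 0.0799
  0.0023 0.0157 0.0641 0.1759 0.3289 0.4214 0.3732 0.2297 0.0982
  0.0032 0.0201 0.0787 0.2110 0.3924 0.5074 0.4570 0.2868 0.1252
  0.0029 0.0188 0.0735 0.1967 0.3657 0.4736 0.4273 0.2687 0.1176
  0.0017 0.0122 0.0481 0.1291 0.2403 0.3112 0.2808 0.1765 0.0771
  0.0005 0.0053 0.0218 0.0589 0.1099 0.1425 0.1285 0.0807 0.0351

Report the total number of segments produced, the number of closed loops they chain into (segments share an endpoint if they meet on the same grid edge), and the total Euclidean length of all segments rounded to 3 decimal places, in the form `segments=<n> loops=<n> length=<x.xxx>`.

segments=12 loops=1 length=9.185

cell (0,3): code 0100 → (0.947,4.000)–(1.000,3.946)
cell (0,4): code 1100 → (0.454,5.000)–(0.947,4.000)
cell (0,5): code 1100 → (0.620,6.000)–(0.454,5.000)
cell (0,6): code 1000 → (1.000,6.437)–(0.620,6.000)
cell (1,3): code 0110 → (1.000,3.946)–(2.000,3.587)
cell (1,6): code 1001 → (2.000,6.644)–(1.000,6.437)
cell (2,3): code 0010 → (2.000,3.587)–(2.821,4.000)
cell (2,4): code 0111 → (2.821,4.000)–(3.000,4.240)
cell (2,5): code 1011 → (3.000,5.901)–(2.952,6.000)
cell (2,6): code 0001 → (2.952,6.000)–(2.000,6.644)
cell (3,4): code 0010 → (3.000,4.240)–(3.395,5.000)
cell (3,5): code 0001 → (3.395,5.000)–(3.000,5.901)
total: 12 segments, chained into 1 closed loop(s), length Σ = 9.184751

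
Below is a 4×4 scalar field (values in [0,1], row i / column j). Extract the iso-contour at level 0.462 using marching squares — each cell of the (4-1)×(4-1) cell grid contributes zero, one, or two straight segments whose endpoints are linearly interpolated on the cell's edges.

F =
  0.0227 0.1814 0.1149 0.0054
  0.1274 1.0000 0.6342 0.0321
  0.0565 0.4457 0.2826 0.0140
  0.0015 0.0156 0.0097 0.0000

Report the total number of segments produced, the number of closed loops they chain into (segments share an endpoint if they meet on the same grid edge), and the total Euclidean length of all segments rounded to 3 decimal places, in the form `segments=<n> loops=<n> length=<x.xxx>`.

segments=6 loops=1 length=5.217

cell (0,0): code 0100 → (0.343,1.000)–(1.000,0.383)
cell (0,1): code 1100 → (0.668,2.000)–(0.343,1.000)
cell (0,2): code 1000 → (1.000,2.286)–(0.668,2.000)
cell (1,0): code 0010 → (1.000,0.383)–(1.971,1.000)
cell (1,1): code 0011 → (1.971,1.000)–(1.490,2.000)
cell (1,2): code 0001 → (1.490,2.000)–(1.000,2.286)
total: 6 segments, chained into 1 closed loop(s), length Σ = 5.217334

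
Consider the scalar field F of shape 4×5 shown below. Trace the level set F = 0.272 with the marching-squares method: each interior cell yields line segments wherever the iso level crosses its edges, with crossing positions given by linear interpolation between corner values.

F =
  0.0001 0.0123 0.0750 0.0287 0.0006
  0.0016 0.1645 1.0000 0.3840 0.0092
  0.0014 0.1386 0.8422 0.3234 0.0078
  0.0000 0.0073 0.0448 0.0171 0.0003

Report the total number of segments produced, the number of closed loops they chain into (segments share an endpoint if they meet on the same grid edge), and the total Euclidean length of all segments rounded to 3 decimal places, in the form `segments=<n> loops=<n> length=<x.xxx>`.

segments=8 loops=1 length=7.180

cell (0,1): code 0100 → (0.213,2.000)–(1.000,1.129)
cell (0,2): code 1100 → (0.685,3.000)–(0.213,2.000)
cell (0,3): code 1000 → (1.000,3.299)–(0.685,3.000)
cell (1,1): code 0110 → (1.000,1.129)–(2.000,1.190)
cell (1,3): code 1001 → (2.000,3.163)–(1.000,3.299)
cell (2,1): code 0010 → (2.000,1.190)–(2.715,2.000)
cell (2,2): code 0011 → (2.715,2.000)–(2.168,3.000)
cell (2,3): code 0001 → (2.168,3.000)–(2.000,3.163)
total: 8 segments, chained into 1 closed loop(s), length Σ = 7.179857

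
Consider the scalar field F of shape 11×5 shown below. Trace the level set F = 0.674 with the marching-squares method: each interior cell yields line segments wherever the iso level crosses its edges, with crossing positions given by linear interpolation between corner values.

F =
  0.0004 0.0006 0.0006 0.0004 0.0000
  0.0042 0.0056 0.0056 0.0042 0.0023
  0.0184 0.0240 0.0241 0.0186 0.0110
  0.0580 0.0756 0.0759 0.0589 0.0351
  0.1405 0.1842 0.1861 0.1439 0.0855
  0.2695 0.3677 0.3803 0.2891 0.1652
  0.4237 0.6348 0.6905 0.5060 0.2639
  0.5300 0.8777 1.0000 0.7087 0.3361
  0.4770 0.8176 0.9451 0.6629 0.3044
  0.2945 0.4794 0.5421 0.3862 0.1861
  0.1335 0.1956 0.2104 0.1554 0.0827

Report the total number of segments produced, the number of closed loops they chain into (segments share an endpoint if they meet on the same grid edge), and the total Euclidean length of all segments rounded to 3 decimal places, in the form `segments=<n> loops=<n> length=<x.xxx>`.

segments=12 loops=1 length=8.400

cell (5,1): code 0100 → (5.947,2.000)–(6.000,1.704)
cell (5,2): code 1000 → (6.000,2.089)–(5.947,2.000)
cell (6,0): code 0100 → (6.161,1.000)–(7.000,0.414)
cell (6,1): code 1110 → (6.000,1.704)–(6.161,1.000)
cell (6,2): code 1101 → (6.829,3.000)–(6.000,2.089)
cell (6,3): code 1000 → (7.000,3.093)–(6.829,3.000)
cell (7,0): code 0110 → (7.000,0.414)–(8.000,0.578)
cell (7,2): code 1011 → (8.000,2.961)–(7.758,3.000)
cell (7,3): code 0001 → (7.758,3.000)–(7.000,3.093)
cell (8,0): code 0010 → (8.000,0.578)–(8.425,1.000)
cell (8,1): code 0011 → (8.425,1.000)–(8.673,2.000)
cell (8,2): code 0001 → (8.673,2.000)–(8.000,2.961)
total: 12 segments, chained into 1 closed loop(s), length Σ = 8.399943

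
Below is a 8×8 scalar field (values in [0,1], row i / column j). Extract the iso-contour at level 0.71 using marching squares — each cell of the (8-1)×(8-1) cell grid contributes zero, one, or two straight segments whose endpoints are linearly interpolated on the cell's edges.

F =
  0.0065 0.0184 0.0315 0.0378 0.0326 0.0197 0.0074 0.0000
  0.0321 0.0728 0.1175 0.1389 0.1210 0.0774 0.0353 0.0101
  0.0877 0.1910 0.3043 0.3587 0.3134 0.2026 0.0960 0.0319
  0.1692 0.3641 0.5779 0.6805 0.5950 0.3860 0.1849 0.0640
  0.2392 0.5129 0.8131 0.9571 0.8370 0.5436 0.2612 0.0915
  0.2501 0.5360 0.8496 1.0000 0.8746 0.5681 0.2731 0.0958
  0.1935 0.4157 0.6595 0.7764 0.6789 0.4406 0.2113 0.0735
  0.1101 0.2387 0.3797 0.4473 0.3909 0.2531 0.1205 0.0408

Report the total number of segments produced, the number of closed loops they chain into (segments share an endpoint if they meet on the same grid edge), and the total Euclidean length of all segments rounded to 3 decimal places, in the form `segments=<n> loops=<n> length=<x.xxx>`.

cell (3,1): code 0100 → (3.562,2.000)–(4.000,1.657)
cell (3,2): code 1100 → (3.107,3.000)–(3.562,2.000)
cell (3,3): code 1100 → (3.475,4.000)–(3.107,3.000)
cell (3,4): code 1000 → (4.000,4.433)–(3.475,4.000)
cell (4,1): code 0110 → (4.000,1.657)–(5.000,1.555)
cell (4,4): code 1001 → (5.000,4.537)–(4.000,4.433)
cell (5,1): code 0010 → (5.000,1.555)–(5.734,2.000)
cell (5,2): code 0111 → (5.734,2.000)–(6.000,2.432)
cell (5,3): code 1011 → (6.000,3.681)–(5.841,4.000)
cell (5,4): code 0001 → (5.841,4.000)–(5.000,4.537)
cell (6,2): code 0010 → (6.000,2.432)–(6.202,3.000)
cell (6,3): code 0001 → (6.202,3.000)–(6.000,3.681)
total: 12 segments, chained into 1 closed loop(s), length Σ = 9.445327

segments=12 loops=1 length=9.445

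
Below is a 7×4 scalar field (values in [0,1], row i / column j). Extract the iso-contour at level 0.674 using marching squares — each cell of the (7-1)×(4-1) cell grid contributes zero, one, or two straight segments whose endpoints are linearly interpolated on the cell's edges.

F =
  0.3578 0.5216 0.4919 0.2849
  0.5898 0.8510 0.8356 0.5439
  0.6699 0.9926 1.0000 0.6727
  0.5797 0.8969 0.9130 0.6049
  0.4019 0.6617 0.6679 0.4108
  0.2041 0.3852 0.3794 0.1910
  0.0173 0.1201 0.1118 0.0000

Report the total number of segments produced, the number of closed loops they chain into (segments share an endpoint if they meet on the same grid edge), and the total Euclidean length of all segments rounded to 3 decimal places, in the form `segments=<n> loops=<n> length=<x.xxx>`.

segments=10 loops=1 length=10.224

cell (0,0): code 0100 → (0.463,1.000)–(1.000,0.322)
cell (0,1): code 1100 → (0.530,2.000)–(0.463,1.000)
cell (0,2): code 1000 → (1.000,2.554)–(0.530,2.000)
cell (1,0): code 0110 → (1.000,0.322)–(2.000,0.013)
cell (1,2): code 1001 → (2.000,2.996)–(1.000,2.554)
cell (2,0): code 0110 → (2.000,0.013)–(3.000,0.297)
cell (2,2): code 1001 → (3.000,2.776)–(2.000,2.996)
cell (3,0): code 0010 → (3.000,0.297)–(3.948,1.000)
cell (3,1): code 0011 → (3.948,1.000)–(3.975,2.000)
cell (3,2): code 0001 → (3.975,2.000)–(3.000,2.776)
total: 10 segments, chained into 1 closed loop(s), length Σ = 10.223788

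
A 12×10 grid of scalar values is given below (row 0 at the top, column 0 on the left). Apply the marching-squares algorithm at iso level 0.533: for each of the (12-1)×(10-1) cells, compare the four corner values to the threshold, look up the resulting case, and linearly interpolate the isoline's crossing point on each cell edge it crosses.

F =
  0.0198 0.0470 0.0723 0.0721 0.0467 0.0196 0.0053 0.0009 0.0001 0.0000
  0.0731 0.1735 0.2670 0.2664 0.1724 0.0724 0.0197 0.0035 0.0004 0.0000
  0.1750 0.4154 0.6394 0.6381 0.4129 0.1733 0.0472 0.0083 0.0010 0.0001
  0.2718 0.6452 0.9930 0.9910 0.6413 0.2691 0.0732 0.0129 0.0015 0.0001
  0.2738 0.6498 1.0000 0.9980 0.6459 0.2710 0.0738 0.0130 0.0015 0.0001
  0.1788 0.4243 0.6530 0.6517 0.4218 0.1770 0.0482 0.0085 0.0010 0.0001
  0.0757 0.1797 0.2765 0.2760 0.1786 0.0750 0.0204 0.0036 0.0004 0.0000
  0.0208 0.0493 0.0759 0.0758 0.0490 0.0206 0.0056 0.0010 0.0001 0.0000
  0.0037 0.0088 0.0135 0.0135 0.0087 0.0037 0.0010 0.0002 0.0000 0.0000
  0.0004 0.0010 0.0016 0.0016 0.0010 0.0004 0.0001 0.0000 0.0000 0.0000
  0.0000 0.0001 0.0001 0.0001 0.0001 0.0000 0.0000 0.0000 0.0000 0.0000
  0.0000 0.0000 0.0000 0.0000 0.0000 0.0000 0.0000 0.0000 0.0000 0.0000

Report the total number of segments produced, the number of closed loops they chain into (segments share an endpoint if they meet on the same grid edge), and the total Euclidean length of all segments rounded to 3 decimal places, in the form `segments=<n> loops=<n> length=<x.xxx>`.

segments=16 loops=1 length=11.492

cell (1,1): code 0100 → (1.714,2.000)–(2.000,1.525)
cell (1,2): code 1100 → (1.717,3.000)–(1.714,2.000)
cell (1,3): code 1000 → (2.000,3.467)–(1.717,3.000)
cell (2,0): code 0100 → (2.512,1.000)–(3.000,0.700)
cell (2,1): code 1110 → (2.000,1.525)–(2.512,1.000)
cell (2,3): code 1101 → (2.526,4.000)–(2.000,3.467)
cell (2,4): code 1000 → (3.000,4.291)–(2.526,4.000)
cell (3,0): code 0110 → (3.000,0.700)–(4.000,0.689)
cell (3,4): code 1001 → (4.000,4.301)–(3.000,4.291)
cell (4,0): code 0010 → (4.000,0.689)–(4.518,1.000)
cell (4,1): code 0111 → (4.518,1.000)–(5.000,1.475)
cell (4,3): code 1011 → (5.000,3.516)–(4.504,4.000)
cell (4,4): code 0001 → (4.504,4.000)–(4.000,4.301)
cell (5,1): code 0010 → (5.000,1.475)–(5.319,2.000)
cell (5,2): code 0011 → (5.319,2.000)–(5.316,3.000)
cell (5,3): code 0001 → (5.316,3.000)–(5.000,3.516)
total: 16 segments, chained into 1 closed loop(s), length Σ = 11.491856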